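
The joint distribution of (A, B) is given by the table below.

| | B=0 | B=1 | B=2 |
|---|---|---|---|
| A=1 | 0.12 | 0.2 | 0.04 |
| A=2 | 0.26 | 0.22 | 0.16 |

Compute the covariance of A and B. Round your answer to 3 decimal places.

0.015

E[A] = 1.64,  E[B] = 0.82
E[AB] = 1.36
Cov(A,B) = E[AB] − E[A]E[B] = 1.36 − (1.64)(0.82) = 0.0152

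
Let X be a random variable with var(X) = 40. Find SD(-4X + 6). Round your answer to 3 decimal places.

var(-4X + 6) = (-4)²·40 = 640
SD(-4X + 6) = √640 ≈ 25.298

25.298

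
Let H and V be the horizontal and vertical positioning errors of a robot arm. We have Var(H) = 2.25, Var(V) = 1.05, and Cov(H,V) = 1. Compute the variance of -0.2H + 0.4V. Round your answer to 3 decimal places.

Var(-0.2H + 0.4V) = (-0.2)²·Var(H) + (0.4)²·Var(V) + 2·(-0.2)·(0.4)·Cov(H,V)
= 0.04·2.25 + 0.16·1.05 + -0.16·1 = 0.098

0.098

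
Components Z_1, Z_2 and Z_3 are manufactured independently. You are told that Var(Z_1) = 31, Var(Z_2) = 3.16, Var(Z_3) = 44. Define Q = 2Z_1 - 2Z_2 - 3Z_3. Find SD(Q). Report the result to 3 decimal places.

By independence, Var(Q) = (2)²Var(Z_1) + (-2)²Var(Z_2) + (-3)²Var(Z_3)
= (2)²·31 + (-2)²·3.16 + (-3)²·44 = 532.64
SD(Q) = √532.64 ≈ 23.079

23.079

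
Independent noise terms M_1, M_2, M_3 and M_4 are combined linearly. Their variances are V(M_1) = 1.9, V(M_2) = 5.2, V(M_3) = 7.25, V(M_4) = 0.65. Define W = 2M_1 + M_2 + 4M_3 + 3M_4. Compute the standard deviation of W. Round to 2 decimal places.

11.60

By independence, V(W) = (2)²V(M_1) + (1)²V(M_2) + (4)²V(M_3) + (3)²V(M_4)
= (2)²·1.9 + (1)²·5.2 + (4)²·7.25 + (3)²·0.65 = 134.65
sd(W) = √134.65 ≈ 11.60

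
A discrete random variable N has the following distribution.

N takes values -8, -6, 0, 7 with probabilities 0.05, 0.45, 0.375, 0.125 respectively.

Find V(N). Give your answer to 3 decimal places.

20.574

E[N] = (-8)(0.05) + (-6)(0.45) + (0)(0.375) + (7)(0.125) = -2.225
E[N²] = (-8)²(0.05) + (-6)²(0.45) + (0)²(0.375) + (7)²(0.125) = 25.525
V(N) = E[N²] − (E[N])² = 25.525 − (-2.225)² = 20.574375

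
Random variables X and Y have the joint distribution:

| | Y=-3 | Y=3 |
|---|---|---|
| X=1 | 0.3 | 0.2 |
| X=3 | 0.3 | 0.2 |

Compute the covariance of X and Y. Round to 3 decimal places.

0.000

E[X] = 2,  E[Y] = -0.6
E[XY] = -1.2
Cov(X,Y) = E[XY] − E[X]E[Y] = -1.2 − (2)(-0.6) = 0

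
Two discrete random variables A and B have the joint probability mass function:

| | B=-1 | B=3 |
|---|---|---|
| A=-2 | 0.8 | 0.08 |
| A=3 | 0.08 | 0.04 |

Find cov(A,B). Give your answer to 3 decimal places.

E[A] = -1.4,  E[B] = -0.52
E[AB] = 1.24
cov(A,B) = E[AB] − E[A]E[B] = 1.24 − (-1.4)(-0.52) = 0.512

0.512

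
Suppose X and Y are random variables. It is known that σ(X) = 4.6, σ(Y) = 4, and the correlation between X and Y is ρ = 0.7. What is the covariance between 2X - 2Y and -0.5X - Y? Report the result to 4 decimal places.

var(X) = (4.6)² = 21.16;  var(Y) = (4)² = 16
Cov(X,Y) = ρ·σ(X)·σ(Y) = 0.7·4.6·4 = 12.88
Cov(2X - 2Y, -0.5X - Y) = (2)(-0.5)var(X) + (-2)(-1)var(Y) + [(2)(-1) + (-2)(-0.5)]Cov(X,Y)
= -1·21.16 + 2·16 + -1·12.88 = -2.04

-2.0400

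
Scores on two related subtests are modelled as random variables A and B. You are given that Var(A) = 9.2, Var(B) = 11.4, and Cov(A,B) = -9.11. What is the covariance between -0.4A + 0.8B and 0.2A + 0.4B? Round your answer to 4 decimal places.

2.9120

Cov(-0.4A + 0.8B, 0.2A + 0.4B) = (-0.4)(0.2)Var(A) + (0.8)(0.4)Var(B) + [(-0.4)(0.4) + (0.8)(0.2)]Cov(A,B)
= -0.08·9.2 + 0.32·11.4 + 0·-9.11 = 2.912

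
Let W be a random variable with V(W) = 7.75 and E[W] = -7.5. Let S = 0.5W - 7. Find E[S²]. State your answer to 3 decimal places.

117.500

E[0.5W - 7] = 0.5·-7.5 − 7 = -10.75
V(0.5W - 7) = (0.5)²·7.75 = 1.9375
E[S²] = V(S) + (E[S])² = 1.9375 + (-10.75)² = 117.5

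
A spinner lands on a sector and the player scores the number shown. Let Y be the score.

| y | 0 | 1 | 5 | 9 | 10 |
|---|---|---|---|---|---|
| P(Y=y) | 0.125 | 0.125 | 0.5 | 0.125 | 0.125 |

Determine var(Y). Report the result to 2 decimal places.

10.25

E[Y] = (0)(0.125) + (1)(0.125) + (5)(0.5) + (9)(0.125) + (10)(0.125) = 5
E[Y²] = (0)²(0.125) + (1)²(0.125) + (5)²(0.5) + (9)²(0.125) + (10)²(0.125) = 35.25
var(Y) = E[Y²] − (E[Y])² = 35.25 − (5)² = 10.25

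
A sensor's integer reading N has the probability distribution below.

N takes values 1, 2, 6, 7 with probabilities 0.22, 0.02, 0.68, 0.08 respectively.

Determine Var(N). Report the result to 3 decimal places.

E[N] = (1)(0.22) + (2)(0.02) + (6)(0.68) + (7)(0.08) = 4.9
E[N²] = (1)²(0.22) + (2)²(0.02) + (6)²(0.68) + (7)²(0.08) = 28.7
Var(N) = E[N²] − (E[N])² = 28.7 − (4.9)² = 4.69

4.690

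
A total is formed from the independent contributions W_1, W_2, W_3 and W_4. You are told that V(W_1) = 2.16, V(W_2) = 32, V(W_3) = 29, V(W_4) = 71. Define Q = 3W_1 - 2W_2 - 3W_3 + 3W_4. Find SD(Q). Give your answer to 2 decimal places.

By independence, V(Q) = (3)²V(W_1) + (-2)²V(W_2) + (-3)²V(W_3) + (3)²V(W_4)
= (3)²·2.16 + (-2)²·32 + (-3)²·29 + (3)²·71 = 1047.44
SD(Q) = √1047.44 ≈ 32.36

32.36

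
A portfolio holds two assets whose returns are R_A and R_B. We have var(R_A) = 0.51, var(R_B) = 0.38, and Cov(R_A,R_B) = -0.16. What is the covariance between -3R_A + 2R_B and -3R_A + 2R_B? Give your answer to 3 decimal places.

Cov(-3R_A + 2R_B, -3R_A + 2R_B) = (-3)(-3)var(R_A) + (2)(2)var(R_B) + [(-3)(2) + (2)(-3)]Cov(R_A,R_B)
= 9·0.51 + 4·0.38 + -12·-0.16 = 8.03

8.030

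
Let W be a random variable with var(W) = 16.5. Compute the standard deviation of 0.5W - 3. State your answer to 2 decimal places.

var(0.5W - 3) = (0.5)²·16.5 = 4.125
SD(0.5W - 3) = √4.125 ≈ 2.03

2.03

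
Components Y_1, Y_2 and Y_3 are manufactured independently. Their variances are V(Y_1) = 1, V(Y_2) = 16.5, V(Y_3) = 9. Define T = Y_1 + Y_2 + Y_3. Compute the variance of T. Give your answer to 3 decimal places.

26.500

By independence, V(T) = (1)²V(Y_1) + (1)²V(Y_2) + (1)²V(Y_3)
= (1)²·1 + (1)²·16.5 + (1)²·9 = 26.5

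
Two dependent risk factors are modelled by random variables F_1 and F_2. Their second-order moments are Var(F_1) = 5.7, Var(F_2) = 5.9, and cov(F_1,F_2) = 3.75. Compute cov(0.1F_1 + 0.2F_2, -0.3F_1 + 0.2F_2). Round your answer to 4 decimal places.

-0.0850

cov(0.1F_1 + 0.2F_2, -0.3F_1 + 0.2F_2) = (0.1)(-0.3)Var(F_1) + (0.2)(0.2)Var(F_2) + [(0.1)(0.2) + (0.2)(-0.3)]cov(F_1,F_2)
= -0.03·5.7 + 0.04·5.9 + -0.04·3.75 = -0.085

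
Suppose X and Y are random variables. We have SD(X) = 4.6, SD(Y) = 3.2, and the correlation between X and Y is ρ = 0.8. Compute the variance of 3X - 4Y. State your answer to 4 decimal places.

Var(X) = (4.6)² = 21.16;  Var(Y) = (3.2)² = 10.24
Cov(X,Y) = ρ·SD(X)·SD(Y) = 0.8·4.6·3.2 = 11.776
Var(3X - 4Y) = (3)²·Var(X) + (-4)²·Var(Y) + 2·(3)·(-4)·Cov(X,Y)
= 9·21.16 + 16·10.24 + -24·11.776 = 71.656

71.6560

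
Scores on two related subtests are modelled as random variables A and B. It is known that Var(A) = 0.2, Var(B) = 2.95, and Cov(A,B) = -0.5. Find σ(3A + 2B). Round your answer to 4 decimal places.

Var(3A + 2B) = (3)²·Var(A) + (2)²·Var(B) + 2·(3)·(2)·Cov(A,B)
= 9·0.2 + 4·2.95 + 12·-0.5 = 7.6
σ(3A + 2B) = √7.6 ≈ 2.7568

2.7568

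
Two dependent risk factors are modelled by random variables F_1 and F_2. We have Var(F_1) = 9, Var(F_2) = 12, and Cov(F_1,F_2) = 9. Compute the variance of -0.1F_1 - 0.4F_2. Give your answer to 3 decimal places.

Var(-0.1F_1 - 0.4F_2) = (-0.1)²·Var(F_1) + (-0.4)²·Var(F_2) + 2·(-0.1)·(-0.4)·Cov(F_1,F_2)
= 0.01·9 + 0.16·12 + 0.08·9 = 2.73

2.730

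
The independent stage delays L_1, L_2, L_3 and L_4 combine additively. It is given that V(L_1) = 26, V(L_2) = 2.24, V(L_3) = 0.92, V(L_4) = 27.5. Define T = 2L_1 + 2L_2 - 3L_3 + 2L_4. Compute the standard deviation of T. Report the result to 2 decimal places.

By independence, V(T) = (2)²V(L_1) + (2)²V(L_2) + (-3)²V(L_3) + (2)²V(L_4)
= (2)²·26 + (2)²·2.24 + (-3)²·0.92 + (2)²·27.5 = 231.24
SD(T) = √231.24 ≈ 15.21

15.21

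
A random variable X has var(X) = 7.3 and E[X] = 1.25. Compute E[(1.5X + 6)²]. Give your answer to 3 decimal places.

78.441

E[1.5X + 6] = 1.5·1.25 + 6 = 7.875
var(1.5X + 6) = (1.5)²·7.3 = 16.425
E[(1.5X + 6)²] = var((1.5X + 6)) + (E[(1.5X + 6)])² = 16.425 + (7.875)² = 78.440625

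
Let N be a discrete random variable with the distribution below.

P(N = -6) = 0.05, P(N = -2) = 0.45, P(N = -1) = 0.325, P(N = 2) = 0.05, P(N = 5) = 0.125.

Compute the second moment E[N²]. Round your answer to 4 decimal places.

E[N²] = (-6)²(0.05) + (-2)²(0.45) + (-1)²(0.325) + (2)²(0.05) + (5)²(0.125) = 7.25

7.2500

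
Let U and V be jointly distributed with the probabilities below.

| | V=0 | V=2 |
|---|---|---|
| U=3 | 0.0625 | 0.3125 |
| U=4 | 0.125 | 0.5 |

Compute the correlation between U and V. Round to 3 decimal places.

-0.041

E[U] = 3.625,  E[V] = 1.625
E[UV] = 5.875
Cov(U,V) = E[UV] − E[U]E[V] = 5.875 − (3.625)(1.625) = -0.015625
Var(U) = 0.234375,  Var(V) = 0.609375
ρ = -0.015625 / √(0.234375·0.609375) ≈ -0.041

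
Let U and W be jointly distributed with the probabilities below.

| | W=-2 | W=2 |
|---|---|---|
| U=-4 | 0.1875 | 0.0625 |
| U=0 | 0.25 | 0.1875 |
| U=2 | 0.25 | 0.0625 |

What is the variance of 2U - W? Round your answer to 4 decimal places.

24.0000

E[U] = -0.375,  E[W] = -0.75,  E[UW] = 0.25
Var(U) = 5.25 − (-0.375)² = 5.109375;  Var(W) = 4 − (-0.75)² = 3.4375
Cov(U,W) = 0.25 − (-0.375)(-0.75) = -0.03125
Var(2U - W) = (2)²·5.109375 + (-1)²·3.4375 + 2·(2)·(-1)·-0.03125 = 24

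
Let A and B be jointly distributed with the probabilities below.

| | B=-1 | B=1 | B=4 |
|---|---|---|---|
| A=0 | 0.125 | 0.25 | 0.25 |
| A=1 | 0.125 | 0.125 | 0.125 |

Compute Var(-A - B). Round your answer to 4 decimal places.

4.0000

E[A] = 0.375,  E[B] = 1.625,  E[AB] = 0.5
Var(A) = 0.375 − (0.375)² = 0.234375;  Var(B) = 6.625 − (1.625)² = 3.984375
cov(A,B) = 0.5 − (0.375)(1.625) = -0.109375
Var(-A - B) = (-1)²·0.234375 + (-1)²·3.984375 + 2·(-1)·(-1)·-0.109375 = 4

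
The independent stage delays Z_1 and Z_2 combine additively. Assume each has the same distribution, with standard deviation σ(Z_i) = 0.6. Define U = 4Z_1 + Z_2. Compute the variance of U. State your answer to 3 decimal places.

6.120

Var(Z_i) = (0.6)² = 0.36
By independence, Var(U) = (4)²Var(Z_1) + (1)²Var(Z_2)
= (4)²·0.36 + (1)²·0.36 = 6.12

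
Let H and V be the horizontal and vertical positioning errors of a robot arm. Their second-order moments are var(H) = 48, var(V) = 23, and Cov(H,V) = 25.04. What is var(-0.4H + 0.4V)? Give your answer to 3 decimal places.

3.347

var(-0.4H + 0.4V) = (-0.4)²·var(H) + (0.4)²·var(V) + 2·(-0.4)·(0.4)·Cov(H,V)
= 0.16·48 + 0.16·23 + -0.32·25.04 = 3.3472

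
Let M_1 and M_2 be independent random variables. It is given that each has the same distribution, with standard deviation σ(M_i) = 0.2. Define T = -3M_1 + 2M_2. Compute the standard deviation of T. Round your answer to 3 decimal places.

Var(M_i) = (0.2)² = 0.04
By independence, Var(T) = (-3)²Var(M_1) + (2)²Var(M_2)
= (-3)²·0.04 + (2)²·0.04 = 0.52
σ(T) = √0.52 ≈ 0.721

0.721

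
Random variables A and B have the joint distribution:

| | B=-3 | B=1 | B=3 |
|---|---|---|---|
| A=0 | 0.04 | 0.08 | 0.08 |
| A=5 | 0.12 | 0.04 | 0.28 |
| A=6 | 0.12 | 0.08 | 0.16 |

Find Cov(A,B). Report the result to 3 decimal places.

E[A] = 4.36,  E[B] = 0.92
E[AB] = 3.8
Cov(A,B) = E[AB] − E[A]E[B] = 3.8 − (4.36)(0.92) = -0.2112

-0.211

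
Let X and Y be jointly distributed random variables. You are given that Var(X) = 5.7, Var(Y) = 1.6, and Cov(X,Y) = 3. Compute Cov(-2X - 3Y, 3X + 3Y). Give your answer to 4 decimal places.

-93.6000

Cov(-2X - 3Y, 3X + 3Y) = (-2)(3)Var(X) + (-3)(3)Var(Y) + [(-2)(3) + (-3)(3)]Cov(X,Y)
= -6·5.7 + -9·1.6 + -15·3 = -93.6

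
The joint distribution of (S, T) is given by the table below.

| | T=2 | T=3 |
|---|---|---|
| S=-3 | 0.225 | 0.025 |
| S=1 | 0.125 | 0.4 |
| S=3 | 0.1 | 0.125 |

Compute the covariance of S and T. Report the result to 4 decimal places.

E[S] = 0.45,  E[T] = 2.55
E[ST] = 1.6
cov(S,T) = E[ST] − E[S]E[T] = 1.6 − (0.45)(2.55) = 0.4525

0.4525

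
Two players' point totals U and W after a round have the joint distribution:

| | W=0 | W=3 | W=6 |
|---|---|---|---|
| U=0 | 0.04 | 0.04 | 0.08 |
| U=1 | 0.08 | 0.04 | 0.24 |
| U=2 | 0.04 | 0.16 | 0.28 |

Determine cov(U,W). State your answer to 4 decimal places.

0.1776

E[U] = 1.32,  E[W] = 4.32
E[UW] = 5.88
cov(U,W) = E[UW] − E[U]E[W] = 5.88 − (1.32)(4.32) = 0.1776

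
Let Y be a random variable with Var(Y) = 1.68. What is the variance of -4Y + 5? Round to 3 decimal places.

26.880

Var(-4Y + 5) = (-4)²·Var(Y) = 16·1.68 = 26.88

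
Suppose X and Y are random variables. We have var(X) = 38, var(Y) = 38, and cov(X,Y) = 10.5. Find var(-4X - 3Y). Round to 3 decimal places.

1202.000

var(-4X - 3Y) = (-4)²·var(X) + (-3)²·var(Y) + 2·(-4)·(-3)·cov(X,Y)
= 16·38 + 9·38 + 24·10.5 = 1202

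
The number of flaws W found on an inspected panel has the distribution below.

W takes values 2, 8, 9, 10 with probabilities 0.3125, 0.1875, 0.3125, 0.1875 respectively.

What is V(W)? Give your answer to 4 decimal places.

10.9023

E[W] = (2)(0.3125) + (8)(0.1875) + (9)(0.3125) + (10)(0.1875) = 6.8125
E[W²] = (2)²(0.3125) + (8)²(0.1875) + (9)²(0.3125) + (10)²(0.1875) = 57.3125
V(W) = E[W²] − (E[W])² = 57.3125 − (6.8125)² = 10.90234375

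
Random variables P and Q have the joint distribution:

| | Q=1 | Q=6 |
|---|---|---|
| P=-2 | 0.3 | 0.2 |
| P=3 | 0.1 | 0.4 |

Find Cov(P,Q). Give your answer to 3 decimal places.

E[P] = 0.5,  E[Q] = 4
E[PQ] = 4.5
Cov(P,Q) = E[PQ] − E[P]E[Q] = 4.5 − (0.5)(4) = 2.5

2.500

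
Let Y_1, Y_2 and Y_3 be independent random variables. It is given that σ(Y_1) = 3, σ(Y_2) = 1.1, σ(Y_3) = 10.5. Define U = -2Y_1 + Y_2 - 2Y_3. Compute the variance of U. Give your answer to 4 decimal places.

478.2100

Var(Y_1) = 9, Var(Y_2) = 1.21, Var(Y_3) = 110.25
By independence, Var(U) = (-2)²Var(Y_1) + (1)²Var(Y_2) + (-2)²Var(Y_3)
= (-2)²·9 + (1)²·1.21 + (-2)²·110.25 = 478.21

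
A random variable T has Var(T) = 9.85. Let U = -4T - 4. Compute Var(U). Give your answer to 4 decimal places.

Var(-4T - 4) = (-4)²·Var(T) = 16·9.85 = 157.6

157.6000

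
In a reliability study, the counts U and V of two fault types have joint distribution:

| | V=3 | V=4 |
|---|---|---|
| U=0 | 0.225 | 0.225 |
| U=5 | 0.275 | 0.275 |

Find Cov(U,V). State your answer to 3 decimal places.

0.000

E[U] = 2.75,  E[V] = 3.5
E[UV] = 9.625
Cov(U,V) = E[UV] − E[U]E[V] = 9.625 − (2.75)(3.5) = 0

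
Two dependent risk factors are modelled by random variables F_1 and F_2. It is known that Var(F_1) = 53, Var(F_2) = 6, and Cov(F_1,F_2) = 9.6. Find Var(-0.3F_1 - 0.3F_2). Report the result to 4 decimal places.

7.0380

Var(-0.3F_1 - 0.3F_2) = (-0.3)²·Var(F_1) + (-0.3)²·Var(F_2) + 2·(-0.3)·(-0.3)·Cov(F_1,F_2)
= 0.09·53 + 0.09·6 + 0.18·9.6 = 7.038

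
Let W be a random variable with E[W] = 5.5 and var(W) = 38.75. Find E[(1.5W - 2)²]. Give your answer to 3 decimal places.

126.250

E[1.5W - 2] = 1.5·5.5 − 2 = 6.25
var(1.5W - 2) = (1.5)²·38.75 = 87.1875
E[(1.5W - 2)²] = var((1.5W - 2)) + (E[(1.5W - 2)])² = 87.1875 + (6.25)² = 126.25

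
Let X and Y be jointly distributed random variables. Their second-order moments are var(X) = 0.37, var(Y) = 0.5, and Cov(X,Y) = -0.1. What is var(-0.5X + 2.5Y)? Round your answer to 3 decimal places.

var(-0.5X + 2.5Y) = (-0.5)²·var(X) + (2.5)²·var(Y) + 2·(-0.5)·(2.5)·Cov(X,Y)
= 0.25·0.37 + 6.25·0.5 + -2.5·-0.1 = 3.4675

3.468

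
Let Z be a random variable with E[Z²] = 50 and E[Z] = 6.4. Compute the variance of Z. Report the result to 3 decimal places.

var(Z) = 50 − (6.4)² = 9.04

9.040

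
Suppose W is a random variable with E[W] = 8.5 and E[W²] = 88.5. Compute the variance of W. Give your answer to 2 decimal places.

var(W) = 88.5 − (8.5)² = 16.25

16.25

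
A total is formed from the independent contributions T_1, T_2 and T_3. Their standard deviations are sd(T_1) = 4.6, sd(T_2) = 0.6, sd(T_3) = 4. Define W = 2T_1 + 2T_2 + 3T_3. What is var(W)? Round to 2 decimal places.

230.08

var(T_1) = 21.16, var(T_2) = 0.36, var(T_3) = 16
By independence, var(W) = (2)²var(T_1) + (2)²var(T_2) + (3)²var(T_3)
= (2)²·21.16 + (2)²·0.36 + (3)²·16 = 230.08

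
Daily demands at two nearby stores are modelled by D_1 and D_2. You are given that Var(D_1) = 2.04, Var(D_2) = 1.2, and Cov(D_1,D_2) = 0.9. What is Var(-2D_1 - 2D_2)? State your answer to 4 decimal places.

Var(-2D_1 - 2D_2) = (-2)²·Var(D_1) + (-2)²·Var(D_2) + 2·(-2)·(-2)·Cov(D_1,D_2)
= 4·2.04 + 4·1.2 + 8·0.9 = 20.16

20.1600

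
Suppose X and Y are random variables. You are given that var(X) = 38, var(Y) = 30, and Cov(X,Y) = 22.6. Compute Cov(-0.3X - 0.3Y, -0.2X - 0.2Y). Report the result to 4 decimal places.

Cov(-0.3X - 0.3Y, -0.2X - 0.2Y) = (-0.3)(-0.2)var(X) + (-0.3)(-0.2)var(Y) + [(-0.3)(-0.2) + (-0.3)(-0.2)]Cov(X,Y)
= 0.06·38 + 0.06·30 + 0.12·22.6 = 6.792

6.7920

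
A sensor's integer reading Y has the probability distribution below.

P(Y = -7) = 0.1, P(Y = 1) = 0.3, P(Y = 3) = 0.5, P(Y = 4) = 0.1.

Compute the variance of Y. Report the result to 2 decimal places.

9.05

E[Y] = (-7)(0.1) + (1)(0.3) + (3)(0.5) + (4)(0.1) = 1.5
E[Y²] = (-7)²(0.1) + (1)²(0.3) + (3)²(0.5) + (4)²(0.1) = 11.3
Var(Y) = E[Y²] − (E[Y])² = 11.3 − (1.5)² = 9.05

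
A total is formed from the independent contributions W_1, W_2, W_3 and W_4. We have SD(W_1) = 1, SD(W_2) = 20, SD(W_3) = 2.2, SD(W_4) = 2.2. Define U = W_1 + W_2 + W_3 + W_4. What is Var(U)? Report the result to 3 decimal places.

Var(W_1) = 1, Var(W_2) = 400, Var(W_3) = 4.84, Var(W_4) = 4.84
By independence, Var(U) = (1)²Var(W_1) + (1)²Var(W_2) + (1)²Var(W_3) + (1)²Var(W_4)
= (1)²·1 + (1)²·400 + (1)²·4.84 + (1)²·4.84 = 410.68

410.680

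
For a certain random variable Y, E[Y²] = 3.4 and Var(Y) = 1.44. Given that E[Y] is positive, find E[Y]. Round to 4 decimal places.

(E[Y])² = E[Y²] − Var(Y) = 3.4 − 1.44 = 1.96
E[Y] = √1.96 = 1.4

1.4000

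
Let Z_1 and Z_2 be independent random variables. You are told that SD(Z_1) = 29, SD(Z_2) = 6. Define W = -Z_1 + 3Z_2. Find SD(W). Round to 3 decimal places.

34.132

Var(Z_1) = 841, Var(Z_2) = 36
By independence, Var(W) = (-1)²Var(Z_1) + (3)²Var(Z_2)
= (-1)²·841 + (3)²·36 = 1165
SD(W) = √1165 ≈ 34.132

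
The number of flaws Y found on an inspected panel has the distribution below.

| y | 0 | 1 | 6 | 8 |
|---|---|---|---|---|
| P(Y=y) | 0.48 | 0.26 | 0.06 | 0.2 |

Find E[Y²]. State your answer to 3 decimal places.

15.220

E[Y²] = (0)²(0.48) + (1)²(0.26) + (6)²(0.06) + (8)²(0.2) = 15.22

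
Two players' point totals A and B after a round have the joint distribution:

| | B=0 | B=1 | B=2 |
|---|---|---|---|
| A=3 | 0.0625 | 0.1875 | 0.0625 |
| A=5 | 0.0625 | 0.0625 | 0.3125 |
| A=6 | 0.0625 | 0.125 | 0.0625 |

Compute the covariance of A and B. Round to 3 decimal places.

0.094

E[A] = 4.625,  E[B] = 1.25
E[AB] = 5.875
Cov(A,B) = E[AB] − E[A]E[B] = 5.875 − (4.625)(1.25) = 0.09375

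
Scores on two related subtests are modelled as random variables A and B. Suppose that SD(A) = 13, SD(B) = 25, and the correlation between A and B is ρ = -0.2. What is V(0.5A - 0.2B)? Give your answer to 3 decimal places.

V(A) = (13)² = 169;  V(B) = (25)² = 625
Cov(A,B) = ρ·SD(A)·SD(B) = -0.2·13·25 = -65
V(0.5A - 0.2B) = (0.5)²·V(A) + (-0.2)²·V(B) + 2·(0.5)·(-0.2)·Cov(A,B)
= 0.25·169 + 0.04·625 + -0.2·-65 = 80.25

80.250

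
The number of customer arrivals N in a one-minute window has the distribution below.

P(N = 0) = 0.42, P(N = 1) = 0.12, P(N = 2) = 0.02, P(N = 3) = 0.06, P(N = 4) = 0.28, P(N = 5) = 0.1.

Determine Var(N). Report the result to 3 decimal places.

3.878

E[N] = (0)(0.42) + (1)(0.12) + (2)(0.02) + (3)(0.06) + (4)(0.28) + (5)(0.1) = 1.96
E[N²] = (0)²(0.42) + (1)²(0.12) + (2)²(0.02) + (3)²(0.06) + (4)²(0.28) + (5)²(0.1) = 7.72
Var(N) = E[N²] − (E[N])² = 7.72 − (1.96)² = 3.8784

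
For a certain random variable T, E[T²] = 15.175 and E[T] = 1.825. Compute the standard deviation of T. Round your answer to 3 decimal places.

V(T) = 15.175 − (1.825)² = 11.844375
SD(T) = √11.844375 ≈ 3.442

3.442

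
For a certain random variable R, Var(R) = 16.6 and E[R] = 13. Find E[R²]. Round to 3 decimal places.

185.600

E[R²] = Var(R) + (E[R])² = 16.6 + (13)² = 185.6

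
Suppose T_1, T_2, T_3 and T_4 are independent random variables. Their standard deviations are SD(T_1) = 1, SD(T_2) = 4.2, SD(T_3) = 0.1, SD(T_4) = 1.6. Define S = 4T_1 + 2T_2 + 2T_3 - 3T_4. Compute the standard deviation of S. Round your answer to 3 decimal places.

var(T_1) = 1, var(T_2) = 17.64, var(T_3) = 0.01, var(T_4) = 2.56
By independence, var(S) = (4)²var(T_1) + (2)²var(T_2) + (2)²var(T_3) + (-3)²var(T_4)
= (4)²·1 + (2)²·17.64 + (2)²·0.01 + (-3)²·2.56 = 109.64
SD(S) = √109.64 ≈ 10.471

10.471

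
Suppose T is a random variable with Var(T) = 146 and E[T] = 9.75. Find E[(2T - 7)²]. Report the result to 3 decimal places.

E[2T - 7] = 2·9.75 − 7 = 12.5
Var(2T - 7) = (2)²·146 = 584
E[(2T - 7)²] = Var((2T - 7)) + (E[(2T - 7)])² = 584 + (12.5)² = 740.25

740.250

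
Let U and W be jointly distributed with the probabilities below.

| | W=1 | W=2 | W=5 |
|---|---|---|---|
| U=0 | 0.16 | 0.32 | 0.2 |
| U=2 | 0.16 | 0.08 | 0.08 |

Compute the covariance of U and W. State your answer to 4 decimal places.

E[U] = 0.64,  E[W] = 2.52
E[UW] = 1.44
cov(U,W) = E[UW] − E[U]E[W] = 1.44 − (0.64)(2.52) = -0.1728

-0.1728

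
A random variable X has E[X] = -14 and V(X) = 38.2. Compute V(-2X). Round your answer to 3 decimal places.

152.800

V(-2X) = (-2)²·V(X) = 4·38.2 = 152.8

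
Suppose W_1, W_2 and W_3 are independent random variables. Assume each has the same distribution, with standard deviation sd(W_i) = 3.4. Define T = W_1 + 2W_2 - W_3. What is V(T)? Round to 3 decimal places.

V(W_i) = (3.4)² = 11.56
By independence, V(T) = (1)²V(W_1) + (2)²V(W_2) + (-1)²V(W_3)
= (1)²·11.56 + (2)²·11.56 + (-1)²·11.56 = 69.36

69.360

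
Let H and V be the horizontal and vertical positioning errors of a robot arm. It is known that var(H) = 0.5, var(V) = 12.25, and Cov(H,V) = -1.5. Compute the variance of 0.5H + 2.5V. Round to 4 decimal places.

72.9375

var(0.5H + 2.5V) = (0.5)²·var(H) + (2.5)²·var(V) + 2·(0.5)·(2.5)·Cov(H,V)
= 0.25·0.5 + 6.25·12.25 + 2.5·-1.5 = 72.9375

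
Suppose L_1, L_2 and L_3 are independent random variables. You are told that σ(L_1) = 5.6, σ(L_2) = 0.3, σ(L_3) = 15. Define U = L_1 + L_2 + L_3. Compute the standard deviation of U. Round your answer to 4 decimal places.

16.0141

V(L_1) = 31.36, V(L_2) = 0.09, V(L_3) = 225
By independence, V(U) = (1)²V(L_1) + (1)²V(L_2) + (1)²V(L_3)
= (1)²·31.36 + (1)²·0.09 + (1)²·225 = 256.45
σ(U) = √256.45 ≈ 16.0141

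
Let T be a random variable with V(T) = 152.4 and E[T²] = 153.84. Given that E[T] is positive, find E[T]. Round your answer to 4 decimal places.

1.2000

(E[T])² = E[T²] − V(T) = 153.84 − 152.4 = 1.44
E[T] = √1.44 = 1.2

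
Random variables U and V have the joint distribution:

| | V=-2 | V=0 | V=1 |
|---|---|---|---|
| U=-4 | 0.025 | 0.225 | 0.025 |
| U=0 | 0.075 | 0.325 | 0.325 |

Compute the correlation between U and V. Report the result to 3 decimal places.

0.174

E[U] = -1.1,  E[V] = 0.15
E[UV] = 0.1
Cov(U,V) = E[UV] − E[U]E[V] = 0.1 − (-1.1)(0.15) = 0.265
var(U) = 3.19,  var(V) = 0.7275
ρ = 0.265 / √(3.19·0.7275) ≈ 0.174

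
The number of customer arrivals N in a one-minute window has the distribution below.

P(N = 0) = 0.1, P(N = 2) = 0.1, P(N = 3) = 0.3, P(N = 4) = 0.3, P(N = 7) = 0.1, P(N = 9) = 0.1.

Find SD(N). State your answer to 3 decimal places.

E[N] = (0)(0.1) + (2)(0.1) + (3)(0.3) + (4)(0.3) + (7)(0.1) + (9)(0.1) = 3.9
E[N²] = (0)²(0.1) + (2)²(0.1) + (3)²(0.3) + (4)²(0.3) + (7)²(0.1) + (9)²(0.1) = 20.9
Var(N) = E[N²] − (E[N])² = 20.9 − (3.9)² = 5.69
SD(N) = √5.69 ≈ 2.385

2.385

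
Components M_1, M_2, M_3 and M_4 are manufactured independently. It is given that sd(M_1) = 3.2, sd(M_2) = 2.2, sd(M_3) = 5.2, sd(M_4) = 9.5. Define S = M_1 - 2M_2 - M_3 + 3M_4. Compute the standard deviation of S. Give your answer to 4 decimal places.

29.4769

Var(M_1) = 10.24, Var(M_2) = 4.84, Var(M_3) = 27.04, Var(M_4) = 90.25
By independence, Var(S) = (1)²Var(M_1) + (-2)²Var(M_2) + (-1)²Var(M_3) + (3)²Var(M_4)
= (1)²·10.24 + (-2)²·4.84 + (-1)²·27.04 + (3)²·90.25 = 868.89
sd(S) = √868.89 ≈ 29.4769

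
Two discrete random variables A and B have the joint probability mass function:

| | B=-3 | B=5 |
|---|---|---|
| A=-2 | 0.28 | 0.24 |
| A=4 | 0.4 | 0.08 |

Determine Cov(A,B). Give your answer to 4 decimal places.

-3.5328

E[A] = 0.88,  E[B] = -0.44
E[AB] = -3.92
Cov(A,B) = E[AB] − E[A]E[B] = -3.92 − (0.88)(-0.44) = -3.5328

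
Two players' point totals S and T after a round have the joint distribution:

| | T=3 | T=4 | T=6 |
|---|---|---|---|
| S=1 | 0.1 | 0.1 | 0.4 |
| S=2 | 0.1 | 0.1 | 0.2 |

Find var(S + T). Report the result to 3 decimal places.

1.640

E[S] = 1.4,  E[T] = 5,  E[ST] = 6.9
var(S) = 2.2 − (1.4)² = 0.24;  var(T) = 26.6 − (5)² = 1.6
Cov(S,T) = 6.9 − (1.4)(5) = -0.1
var(S + T) = (1)²·0.24 + (1)²·1.6 + 2·(1)·(1)·-0.1 = 1.64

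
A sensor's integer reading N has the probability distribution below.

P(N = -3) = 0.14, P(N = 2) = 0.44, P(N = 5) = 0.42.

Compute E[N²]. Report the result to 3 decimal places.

13.520

E[N²] = (-3)²(0.14) + (2)²(0.44) + (5)²(0.42) = 13.52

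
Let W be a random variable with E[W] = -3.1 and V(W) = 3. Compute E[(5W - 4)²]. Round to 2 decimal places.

455.25

E[5W - 4] = 5·-3.1 − 4 = -19.5
V(5W - 4) = (5)²·3 = 75
E[(5W - 4)²] = V((5W - 4)) + (E[(5W - 4)])² = 75 + (-19.5)² = 455.25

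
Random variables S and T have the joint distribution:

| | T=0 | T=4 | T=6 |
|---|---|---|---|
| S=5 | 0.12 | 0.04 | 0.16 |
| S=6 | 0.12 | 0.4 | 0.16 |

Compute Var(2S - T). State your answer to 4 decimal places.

E[S] = 5.68,  E[T] = 3.68,  E[ST] = 20.96
Var(S) = 32.48 − (5.68)² = 0.2176;  Var(T) = 18.56 − (3.68)² = 5.0176
cov(S,T) = 20.96 − (5.68)(3.68) = 0.0576
Var(2S - T) = (2)²·0.2176 + (-1)²·5.0176 + 2·(2)·(-1)·0.0576 = 5.6576

5.6576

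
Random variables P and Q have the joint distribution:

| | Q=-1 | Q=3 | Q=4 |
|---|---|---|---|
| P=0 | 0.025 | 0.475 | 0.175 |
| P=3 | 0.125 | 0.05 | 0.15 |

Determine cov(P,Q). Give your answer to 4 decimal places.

-0.7819

E[P] = 0.975,  E[Q] = 2.725
E[PQ] = 1.875
cov(P,Q) = E[PQ] − E[P]E[Q] = 1.875 − (0.975)(2.725) = -0.781875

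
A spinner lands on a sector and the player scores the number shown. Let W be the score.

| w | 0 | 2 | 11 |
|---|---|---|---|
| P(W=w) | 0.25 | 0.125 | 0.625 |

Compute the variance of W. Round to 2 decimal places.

E[W] = (0)(0.25) + (2)(0.125) + (11)(0.625) = 7.125
E[W²] = (0)²(0.25) + (2)²(0.125) + (11)²(0.625) = 76.125
Var(W) = E[W²] − (E[W])² = 76.125 − (7.125)² = 25.359375

25.36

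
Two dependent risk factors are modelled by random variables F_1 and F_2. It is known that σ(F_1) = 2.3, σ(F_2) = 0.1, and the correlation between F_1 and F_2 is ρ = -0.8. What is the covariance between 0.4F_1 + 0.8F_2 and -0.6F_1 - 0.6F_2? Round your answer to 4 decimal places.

-1.1419

Var(F_1) = (2.3)² = 5.29;  Var(F_2) = (0.1)² = 0.01
Cov(F_1,F_2) = ρ·σ(F_1)·σ(F_2) = -0.8·2.3·0.1 = -0.184
Cov(0.4F_1 + 0.8F_2, -0.6F_1 - 0.6F_2) = (0.4)(-0.6)Var(F_1) + (0.8)(-0.6)Var(F_2) + [(0.4)(-0.6) + (0.8)(-0.6)]Cov(F_1,F_2)
= -0.24·5.29 + -0.48·0.01 + -0.72·-0.184 = -1.14192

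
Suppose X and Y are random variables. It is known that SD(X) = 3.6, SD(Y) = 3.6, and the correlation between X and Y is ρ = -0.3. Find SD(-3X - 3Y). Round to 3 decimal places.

12.779

Var(X) = (3.6)² = 12.96;  Var(Y) = (3.6)² = 12.96
cov(X,Y) = ρ·SD(X)·SD(Y) = -0.3·3.6·3.6 = -3.888
Var(-3X - 3Y) = (-3)²·Var(X) + (-3)²·Var(Y) + 2·(-3)·(-3)·cov(X,Y)
= 9·12.96 + 9·12.96 + 18·-3.888 = 163.296
SD(-3X - 3Y) = √163.296 ≈ 12.779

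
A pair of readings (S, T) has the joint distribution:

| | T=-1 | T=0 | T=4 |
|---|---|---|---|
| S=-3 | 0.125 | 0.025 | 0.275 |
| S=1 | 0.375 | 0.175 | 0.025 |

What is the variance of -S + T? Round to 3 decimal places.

E[S] = -0.7,  E[T] = 0.7,  E[ST] = -3.2
Var(S) = 4.4 − (-0.7)² = 3.91;  Var(T) = 5.3 − (0.7)² = 4.81
cov(S,T) = -3.2 − (-0.7)(0.7) = -2.71
Var(-S + T) = (-1)²·3.91 + (1)²·4.81 + 2·(-1)·(1)·-2.71 = 14.14

14.140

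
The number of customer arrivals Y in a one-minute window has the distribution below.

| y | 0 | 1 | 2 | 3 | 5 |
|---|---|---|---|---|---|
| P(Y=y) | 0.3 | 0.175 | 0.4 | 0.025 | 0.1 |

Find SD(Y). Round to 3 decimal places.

1.448

E[Y] = (0)(0.3) + (1)(0.175) + (2)(0.4) + (3)(0.025) + (5)(0.1) = 1.55
E[Y²] = (0)²(0.3) + (1)²(0.175) + (2)²(0.4) + (3)²(0.025) + (5)²(0.1) = 4.5
V(Y) = E[Y²] − (E[Y])² = 4.5 − (1.55)² = 2.0975
SD(Y) = √2.0975 ≈ 1.448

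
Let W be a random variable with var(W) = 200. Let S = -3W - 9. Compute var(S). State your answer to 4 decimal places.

var(-3W - 9) = (-3)²·var(W) = 9·200 = 1800

1800.0000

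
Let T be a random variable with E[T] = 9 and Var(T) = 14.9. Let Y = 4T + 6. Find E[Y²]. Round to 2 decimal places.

2002.40

E[4T + 6] = 4·9 + 6 = 42
Var(4T + 6) = (4)²·14.9 = 238.4
E[Y²] = Var(Y) + (E[Y])² = 238.4 + (42)² = 2002.4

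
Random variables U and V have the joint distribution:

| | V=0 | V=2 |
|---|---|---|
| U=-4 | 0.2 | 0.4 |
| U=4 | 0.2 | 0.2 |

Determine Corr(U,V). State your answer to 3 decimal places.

-0.167

E[U] = -0.8,  E[V] = 1.2
E[UV] = -1.6
Cov(U,V) = E[UV] − E[U]E[V] = -1.6 − (-0.8)(1.2) = -0.64
var(U) = 15.36,  var(V) = 0.96
ρ = -0.64 / √(15.36·0.96) ≈ -0.167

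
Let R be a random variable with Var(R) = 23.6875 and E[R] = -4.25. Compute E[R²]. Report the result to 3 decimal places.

E[R²] = Var(R) + (E[R])² = 23.6875 + (-4.25)² = 41.75

41.750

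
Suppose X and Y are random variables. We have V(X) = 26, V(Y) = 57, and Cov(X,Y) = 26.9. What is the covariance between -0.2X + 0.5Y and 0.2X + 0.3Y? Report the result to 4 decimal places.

Cov(-0.2X + 0.5Y, 0.2X + 0.3Y) = (-0.2)(0.2)V(X) + (0.5)(0.3)V(Y) + [(-0.2)(0.3) + (0.5)(0.2)]Cov(X,Y)
= -0.04·26 + 0.15·57 + 0.04·26.9 = 8.586

8.5860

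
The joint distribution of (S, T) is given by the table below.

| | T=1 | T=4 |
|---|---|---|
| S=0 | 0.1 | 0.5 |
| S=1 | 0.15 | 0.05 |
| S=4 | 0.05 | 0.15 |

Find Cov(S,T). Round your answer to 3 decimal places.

E[S] = 1,  E[T] = 3.1
E[ST] = 2.95
Cov(S,T) = E[ST] − E[S]E[T] = 2.95 − (1)(3.1) = -0.15

-0.150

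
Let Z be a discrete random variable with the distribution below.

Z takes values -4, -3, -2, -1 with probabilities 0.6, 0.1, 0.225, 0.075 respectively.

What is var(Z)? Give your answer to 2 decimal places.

1.07

E[Z] = (-4)(0.6) + (-3)(0.1) + (-2)(0.225) + (-1)(0.075) = -3.225
E[Z²] = (-4)²(0.6) + (-3)²(0.1) + (-2)²(0.225) + (-1)²(0.075) = 11.475
var(Z) = E[Z²] − (E[Z])² = 11.475 − (-3.225)² = 1.074375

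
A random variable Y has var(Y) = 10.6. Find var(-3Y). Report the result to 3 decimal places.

var(-3Y) = (-3)²·var(Y) = 9·10.6 = 95.4

95.400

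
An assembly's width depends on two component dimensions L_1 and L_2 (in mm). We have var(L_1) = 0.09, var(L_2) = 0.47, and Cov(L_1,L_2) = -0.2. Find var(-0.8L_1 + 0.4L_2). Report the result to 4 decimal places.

var(-0.8L_1 + 0.4L_2) = (-0.8)²·var(L_1) + (0.4)²·var(L_2) + 2·(-0.8)·(0.4)·Cov(L_1,L_2)
= 0.64·0.09 + 0.16·0.47 + -0.64·-0.2 = 0.2608

0.2608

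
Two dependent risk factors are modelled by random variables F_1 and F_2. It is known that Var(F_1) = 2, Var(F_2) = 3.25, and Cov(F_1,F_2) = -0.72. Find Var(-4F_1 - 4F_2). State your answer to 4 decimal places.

60.9600

Var(-4F_1 - 4F_2) = (-4)²·Var(F_1) + (-4)²·Var(F_2) + 2·(-4)·(-4)·Cov(F_1,F_2)
= 16·2 + 16·3.25 + 32·-0.72 = 60.96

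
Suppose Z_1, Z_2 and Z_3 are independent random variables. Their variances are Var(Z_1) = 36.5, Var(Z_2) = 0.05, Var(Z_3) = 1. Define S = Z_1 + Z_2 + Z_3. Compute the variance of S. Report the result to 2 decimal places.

By independence, Var(S) = (1)²Var(Z_1) + (1)²Var(Z_2) + (1)²Var(Z_3)
= (1)²·36.5 + (1)²·0.05 + (1)²·1 = 37.55

37.55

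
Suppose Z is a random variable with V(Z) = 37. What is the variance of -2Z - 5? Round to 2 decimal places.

V(-2Z - 5) = (-2)²·V(Z) = 4·37 = 148

148.00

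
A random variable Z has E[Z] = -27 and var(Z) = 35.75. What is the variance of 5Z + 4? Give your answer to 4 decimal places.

893.7500

var(5Z + 4) = (5)²·var(Z) = 25·35.75 = 893.75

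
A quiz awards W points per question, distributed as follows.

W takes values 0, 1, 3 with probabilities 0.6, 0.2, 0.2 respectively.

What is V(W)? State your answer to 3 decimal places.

1.360

E[W] = (0)(0.6) + (1)(0.2) + (3)(0.2) = 0.8
E[W²] = (0)²(0.6) + (1)²(0.2) + (3)²(0.2) = 2
V(W) = E[W²] − (E[W])² = 2 − (0.8)² = 1.36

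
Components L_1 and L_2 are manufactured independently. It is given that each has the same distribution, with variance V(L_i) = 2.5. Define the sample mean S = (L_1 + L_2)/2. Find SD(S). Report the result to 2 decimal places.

By independence, V(S) = (0.5)²V(L_1) + (0.5)²V(L_2)
= (0.5)²·2.5 + (0.5)²·2.5 = 1.25
SD(S) = √1.25 ≈ 1.12

1.12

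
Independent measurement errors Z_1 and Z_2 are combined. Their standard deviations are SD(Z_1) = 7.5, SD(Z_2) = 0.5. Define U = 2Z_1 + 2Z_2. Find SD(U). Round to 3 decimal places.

var(Z_1) = 56.25, var(Z_2) = 0.25
By independence, var(U) = (2)²var(Z_1) + (2)²var(Z_2)
= (2)²·56.25 + (2)²·0.25 = 226
SD(U) = √226 ≈ 15.033

15.033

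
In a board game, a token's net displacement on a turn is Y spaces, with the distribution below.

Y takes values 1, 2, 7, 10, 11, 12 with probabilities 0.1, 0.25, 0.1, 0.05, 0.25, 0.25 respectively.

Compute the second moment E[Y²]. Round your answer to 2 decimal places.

77.25

E[Y²] = (1)²(0.1) + (2)²(0.25) + (7)²(0.1) + (10)²(0.05) + (11)²(0.25) + (12)²(0.25) = 77.25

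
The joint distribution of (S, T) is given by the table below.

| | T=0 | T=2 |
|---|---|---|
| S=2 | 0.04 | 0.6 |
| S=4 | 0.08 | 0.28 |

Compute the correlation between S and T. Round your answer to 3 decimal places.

-0.236

E[S] = 2.72,  E[T] = 1.76
E[ST] = 4.64
Cov(S,T) = E[ST] − E[S]E[T] = 4.64 − (2.72)(1.76) = -0.1472
V(S) = 0.9216,  V(T) = 0.4224
ρ = -0.1472 / √(0.9216·0.4224) ≈ -0.236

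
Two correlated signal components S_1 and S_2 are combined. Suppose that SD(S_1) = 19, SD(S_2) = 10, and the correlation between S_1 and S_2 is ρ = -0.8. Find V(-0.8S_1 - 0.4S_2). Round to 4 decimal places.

V(S_1) = (19)² = 361;  V(S_2) = (10)² = 100
Cov(S_1,S_2) = ρ·SD(S_1)·SD(S_2) = -0.8·19·10 = -152
V(-0.8S_1 - 0.4S_2) = (-0.8)²·V(S_1) + (-0.4)²·V(S_2) + 2·(-0.8)·(-0.4)·Cov(S_1,S_2)
= 0.64·361 + 0.16·100 + 0.64·-152 = 149.76

149.7600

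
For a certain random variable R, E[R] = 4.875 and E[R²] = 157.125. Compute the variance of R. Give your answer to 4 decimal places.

V(R) = 157.125 − (4.875)² = 133.359375

133.3594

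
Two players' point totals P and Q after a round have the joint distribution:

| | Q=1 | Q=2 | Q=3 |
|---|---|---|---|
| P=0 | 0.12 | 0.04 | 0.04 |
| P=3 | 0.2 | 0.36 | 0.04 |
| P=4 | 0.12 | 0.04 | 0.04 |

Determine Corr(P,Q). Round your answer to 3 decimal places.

0.035

E[P] = 2.6,  E[Q] = 1.68
E[PQ] = 4.4
cov(P,Q) = E[PQ] − E[P]E[Q] = 4.4 − (2.6)(1.68) = 0.032
Var(P) = 1.84,  Var(Q) = 0.4576
ρ = 0.032 / √(1.84·0.4576) ≈ 0.035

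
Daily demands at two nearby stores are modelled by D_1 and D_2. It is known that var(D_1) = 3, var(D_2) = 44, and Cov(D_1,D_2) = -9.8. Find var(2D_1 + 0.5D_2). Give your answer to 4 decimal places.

var(2D_1 + 0.5D_2) = (2)²·var(D_1) + (0.5)²·var(D_2) + 2·(2)·(0.5)·Cov(D_1,D_2)
= 4·3 + 0.25·44 + 2·-9.8 = 3.4

3.4000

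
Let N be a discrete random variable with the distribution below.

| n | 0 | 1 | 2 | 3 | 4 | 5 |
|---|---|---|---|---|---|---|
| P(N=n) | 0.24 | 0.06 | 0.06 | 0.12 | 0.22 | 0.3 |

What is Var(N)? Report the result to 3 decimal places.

3.874

E[N] = (0)(0.24) + (1)(0.06) + (2)(0.06) + (3)(0.12) + (4)(0.22) + (5)(0.3) = 2.92
E[N²] = (0)²(0.24) + (1)²(0.06) + (2)²(0.06) + (3)²(0.12) + (4)²(0.22) + (5)²(0.3) = 12.4
Var(N) = E[N²] − (E[N])² = 12.4 − (2.92)² = 3.8736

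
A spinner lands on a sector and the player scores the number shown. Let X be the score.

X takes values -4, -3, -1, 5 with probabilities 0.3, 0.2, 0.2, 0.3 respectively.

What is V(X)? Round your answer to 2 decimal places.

E[X] = (-4)(0.3) + (-3)(0.2) + (-1)(0.2) + (5)(0.3) = -0.5
E[X²] = (-4)²(0.3) + (-3)²(0.2) + (-1)²(0.2) + (5)²(0.3) = 14.3
V(X) = E[X²] − (E[X])² = 14.3 − (-0.5)² = 14.05

14.05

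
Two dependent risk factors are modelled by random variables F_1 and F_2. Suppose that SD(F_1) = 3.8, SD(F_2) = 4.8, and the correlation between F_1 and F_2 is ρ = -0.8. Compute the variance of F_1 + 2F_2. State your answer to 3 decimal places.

48.232

V(F_1) = (3.8)² = 14.44;  V(F_2) = (4.8)² = 23.04
Cov(F_1,F_2) = ρ·SD(F_1)·SD(F_2) = -0.8·3.8·4.8 = -14.592
V(F_1 + 2F_2) = (1)²·V(F_1) + (2)²·V(F_2) + 2·(1)·(2)·Cov(F_1,F_2)
= 1·14.44 + 4·23.04 + 4·-14.592 = 48.232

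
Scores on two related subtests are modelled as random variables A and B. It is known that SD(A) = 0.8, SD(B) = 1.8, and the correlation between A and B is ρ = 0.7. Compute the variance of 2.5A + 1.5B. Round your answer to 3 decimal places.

V(A) = (0.8)² = 0.64;  V(B) = (1.8)² = 3.24
cov(A,B) = ρ·SD(A)·SD(B) = 0.7·0.8·1.8 = 1.008
V(2.5A + 1.5B) = (2.5)²·V(A) + (1.5)²·V(B) + 2·(2.5)·(1.5)·cov(A,B)
= 6.25·0.64 + 2.25·3.24 + 7.5·1.008 = 18.85

18.850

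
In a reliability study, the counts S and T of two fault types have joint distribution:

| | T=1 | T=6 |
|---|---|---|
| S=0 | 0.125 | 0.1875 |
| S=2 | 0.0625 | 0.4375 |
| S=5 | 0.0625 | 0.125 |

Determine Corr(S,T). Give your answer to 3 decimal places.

0.063

E[S] = 1.9375,  E[T] = 4.75
E[ST] = 9.4375
cov(S,T) = E[ST] − E[S]E[T] = 9.4375 − (1.9375)(4.75) = 0.234375
Var(S) = 2.93359375,  Var(T) = 4.6875
ρ = 0.234375 / √(2.93359375·4.6875) ≈ 0.063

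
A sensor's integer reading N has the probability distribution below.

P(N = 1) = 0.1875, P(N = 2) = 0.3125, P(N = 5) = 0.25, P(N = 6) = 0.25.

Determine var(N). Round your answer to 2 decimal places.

E[N] = (1)(0.1875) + (2)(0.3125) + (5)(0.25) + (6)(0.25) = 3.5625
E[N²] = (1)²(0.1875) + (2)²(0.3125) + (5)²(0.25) + (6)²(0.25) = 16.6875
var(N) = E[N²] − (E[N])² = 16.6875 − (3.5625)² = 3.99609375

4.00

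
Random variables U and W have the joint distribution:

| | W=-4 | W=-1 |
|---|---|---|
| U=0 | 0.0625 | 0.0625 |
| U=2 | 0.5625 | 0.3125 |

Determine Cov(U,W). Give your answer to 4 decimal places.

E[U] = 1.75,  E[W] = -2.875
E[UW] = -5.125
Cov(U,W) = E[UW] − E[U]E[W] = -5.125 − (1.75)(-2.875) = -0.09375

-0.0938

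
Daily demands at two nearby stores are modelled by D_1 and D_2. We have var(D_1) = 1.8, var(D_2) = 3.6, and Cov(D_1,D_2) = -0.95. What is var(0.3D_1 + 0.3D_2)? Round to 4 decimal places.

0.3150

var(0.3D_1 + 0.3D_2) = (0.3)²·var(D_1) + (0.3)²·var(D_2) + 2·(0.3)·(0.3)·Cov(D_1,D_2)
= 0.09·1.8 + 0.09·3.6 + 0.18·-0.95 = 0.315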